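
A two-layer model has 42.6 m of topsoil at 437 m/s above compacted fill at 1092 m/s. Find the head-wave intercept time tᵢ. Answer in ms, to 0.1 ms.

178.7 ms

tᵢ = 2h·√(V₂²−V₁²)/(V₁V₂).
√(V₂²−V₁²) = √(1092²−437²) = 1000.7 m/s.
tᵢ = 2·42.6·1000.7/(437·1092) = 0.17867 s.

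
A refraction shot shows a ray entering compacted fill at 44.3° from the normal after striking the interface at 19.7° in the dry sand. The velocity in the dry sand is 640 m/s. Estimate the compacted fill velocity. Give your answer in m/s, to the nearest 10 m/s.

1330 m/s

Snell's law: sin 19.7°/V₁ = sin 44.3°/V₂.
V₂ = V₁·sin 44.3°/sin 19.7° = 640 × 2.0719 = 1325.99 m/s.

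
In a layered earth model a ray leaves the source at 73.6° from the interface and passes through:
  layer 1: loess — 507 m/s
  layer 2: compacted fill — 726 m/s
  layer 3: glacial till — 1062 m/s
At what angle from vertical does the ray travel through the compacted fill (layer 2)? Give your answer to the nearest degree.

From the normal: θ₁ = 90° − 73.6° = 16.4°.
Ray parameter p = sin 16.4° / 507 = 5.5689e-04 s/m.
sin θ_2 = p·V_2 = 5.5689e-04 × 726 = 0.4043.
θ_2 = 23.85° from the vertical.

24°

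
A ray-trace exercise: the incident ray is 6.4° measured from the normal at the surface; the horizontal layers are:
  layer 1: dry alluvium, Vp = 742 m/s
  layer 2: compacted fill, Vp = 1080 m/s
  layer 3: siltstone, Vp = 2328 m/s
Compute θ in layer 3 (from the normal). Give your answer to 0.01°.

20.47°

Ray parameter p = sin 6.4° / 742 = 1.5023e-04 s/m.
sin θ_3 = p·V_3 = 1.5023e-04 × 2328 = 0.3497.
θ_3 = 20.47° from the vertical.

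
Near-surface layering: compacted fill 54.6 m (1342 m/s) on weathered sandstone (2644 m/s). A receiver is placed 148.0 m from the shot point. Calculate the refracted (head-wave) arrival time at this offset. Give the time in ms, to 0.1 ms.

θ_c = arcsin(V₁/V₂) = arcsin(1342/2644) = 30.50°, cos θ_c = 0.8616.
Intercept time tᵢ = 2h cos θ_c / V₁ = 2·54.6·0.8616/1342 = 0.07011 s.
t = x/V₂ + tᵢ = 148.0/2644 + 0.07011 = 0.12609 s.

126.1 ms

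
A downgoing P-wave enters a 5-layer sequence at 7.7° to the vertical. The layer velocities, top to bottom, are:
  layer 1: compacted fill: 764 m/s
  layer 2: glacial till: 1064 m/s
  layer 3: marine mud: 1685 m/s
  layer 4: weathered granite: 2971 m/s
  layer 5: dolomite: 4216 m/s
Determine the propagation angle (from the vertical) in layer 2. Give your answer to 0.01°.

Ray parameter p = sin 7.7° / 764 = 1.7537e-04 s/m.
sin θ_2 = p·V_2 = 1.7537e-04 × 1064 = 0.1866.
θ_2 = arcsin 0.1866 = 10.75°.

10.75°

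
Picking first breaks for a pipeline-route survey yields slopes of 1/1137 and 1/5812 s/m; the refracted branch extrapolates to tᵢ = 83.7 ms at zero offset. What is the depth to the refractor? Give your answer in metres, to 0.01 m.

48.52 m

θ_c = arcsin(1137/5812) = 11.28°; cos θ_c = 0.9807.
tᵢ = 2h cos θ_c/V₁ ⇒ h = tᵢ·V₁/(2 cos θ_c) = 0.0837·1137/(2·0.9807) = 48.52 m.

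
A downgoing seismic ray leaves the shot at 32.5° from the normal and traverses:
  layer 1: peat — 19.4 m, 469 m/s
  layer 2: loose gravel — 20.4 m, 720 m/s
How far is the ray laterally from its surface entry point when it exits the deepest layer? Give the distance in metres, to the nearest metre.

42 m

p = sin θ₁/V₁ = sin 32.5°/469 = 1.1456e-03 s/m is conserved through the stack.
Layer 1: θ = 32.50°; offset = 19.4·tan 32.50° = 12.359 m.
Layer 2: sin θ = p·720 = 0.8249 → θ = 55.57°; offset = 20.4·tan 55.57° = 29.764 m.
Σ offsets = 42.123 m.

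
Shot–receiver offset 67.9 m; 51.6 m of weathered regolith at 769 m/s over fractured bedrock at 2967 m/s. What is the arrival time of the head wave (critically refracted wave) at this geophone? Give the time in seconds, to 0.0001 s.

t = x/V₂ + 2h·√(V₂²−V₁²)/(V₁V₂).
√(V₂²−V₁²) = √(2967²−769²) = 2865.6 m/s; delay term = 2·51.6·2865.6/(769·2967) = 0.12961 s.
t = 67.9/2967 + 0.12961 = 0.15250 s.

0.1525 s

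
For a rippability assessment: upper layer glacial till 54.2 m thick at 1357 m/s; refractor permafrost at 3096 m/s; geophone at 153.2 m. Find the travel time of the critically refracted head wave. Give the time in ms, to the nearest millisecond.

121 ms

θ_c = arcsin(V₁/V₂) = arcsin(1357/3096) = 26.00°, cos θ_c = 0.8988.
Intercept time tᵢ = 2h cos θ_c / V₁ = 2·54.2·0.8988/1357 = 0.07180 s.
t = x/V₂ + tᵢ = 153.2/3096 + 0.07180 = 0.12128 s.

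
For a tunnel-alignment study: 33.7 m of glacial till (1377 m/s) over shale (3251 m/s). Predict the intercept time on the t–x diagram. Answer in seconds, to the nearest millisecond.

0.044 s

θ_c = arcsin(V₁/V₂) = arcsin(1377/3251) = 25.06°; cos θ_c = 0.9059.
tᵢ = 2h·cos θ_c / V₁ = 2·33.7·0.9059 / 1377 = 0.04434 s.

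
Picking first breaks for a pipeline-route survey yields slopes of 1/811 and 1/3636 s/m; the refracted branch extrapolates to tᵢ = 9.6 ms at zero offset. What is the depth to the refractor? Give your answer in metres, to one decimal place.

4.0 m

θ_c = arcsin(811/3636) = 12.89°; cos θ_c = 0.9748.
tᵢ = 2h cos θ_c/V₁ ⇒ h = tᵢ·V₁/(2 cos θ_c) = 0.0096·811/(2·0.9748) = 3.99 m.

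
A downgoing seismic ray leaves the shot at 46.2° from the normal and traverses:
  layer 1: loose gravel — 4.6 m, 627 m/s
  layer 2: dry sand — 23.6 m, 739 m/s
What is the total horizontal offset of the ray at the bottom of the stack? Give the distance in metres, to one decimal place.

43.0 m

Apply Snell's law at each interface; in layer i the horizontal offset is hᵢ·tan θᵢ.
Layer 1: θ = 46.20°; offset = 4.6·tan 46.20° = 4.797 m.
Layer 2: sin θ = 739·sin 46.2°/627 = 0.8507, θ = 58.29°; offset = 23.6·tan 58.29° = 38.191 m.
Total horizontal offset = 42.988 m.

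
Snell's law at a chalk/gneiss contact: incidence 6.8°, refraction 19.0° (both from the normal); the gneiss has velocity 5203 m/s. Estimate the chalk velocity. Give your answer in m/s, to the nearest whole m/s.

1892 m/s

Snell's law: sin 6.8°/V₁ = sin 19.0°/V₂.
V₁ = V₂·sin 6.8°/sin 19.0° = 5203 × 0.3637 = 1892.25 m/s.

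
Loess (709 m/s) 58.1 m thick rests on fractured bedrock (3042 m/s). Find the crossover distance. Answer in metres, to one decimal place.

147.3 m

θ_c = arcsin(709/3042) = 13.48°, so cos θ_c = 0.9725 and tᵢ = 2h cos θ_c/V₁ = 0.1594 s.
At crossover x/V₁ = x/V₂ + tᵢ ⇒ x = tᵢ/(1/V₁ − 1/V₂) = 0.15938/(1.4104e-03 − 3.2873e-04) = 147.34 m.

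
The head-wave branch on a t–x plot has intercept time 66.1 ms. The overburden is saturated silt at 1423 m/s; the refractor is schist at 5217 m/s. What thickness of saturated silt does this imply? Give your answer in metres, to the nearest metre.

49 m

θ_c = arcsin(1423/5217) = 15.83°; cos θ_c = 0.9621.
tᵢ = 2h cos θ_c/V₁ ⇒ h = tᵢ·V₁/(2 cos θ_c) = 0.0661·1423/(2·0.9621) = 48.88 m.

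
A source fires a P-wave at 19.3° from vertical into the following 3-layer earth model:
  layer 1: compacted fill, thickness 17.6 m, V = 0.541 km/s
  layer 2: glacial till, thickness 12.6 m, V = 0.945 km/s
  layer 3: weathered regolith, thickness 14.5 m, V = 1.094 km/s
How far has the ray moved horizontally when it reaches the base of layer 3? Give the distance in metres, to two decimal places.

28.10 m

Apply Snell's law at each interface; in layer i the horizontal offset is hᵢ·tan θᵢ.
Layer 1: θ = 19.30°; offset = 17.6·tan 19.30° = 6.1634 m.
Layer 2: sin θ = 0.945·sin 19.3°/0.541 = 0.5773, θ = 35.26°; offset = 12.6·tan 35.26° = 8.9091 m.
Layer 3: sin θ = 1.094·sin 19.3°/0.541 = 0.6684, θ = 41.94°; offset = 14.5·tan 41.94° = 13.0287 m.
Total horizontal offset = 28.1012 m.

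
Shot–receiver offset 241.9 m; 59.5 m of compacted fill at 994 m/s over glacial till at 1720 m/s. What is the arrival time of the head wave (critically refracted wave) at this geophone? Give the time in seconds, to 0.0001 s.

θ_c = arcsin(V₁/V₂) = arcsin(994/1720) = 35.30°, cos θ_c = 0.8161.
Intercept time tᵢ = 2h cos θ_c / V₁ = 2·59.5·0.8161/994 = 0.09770 s.
t = x/V₂ + tᵢ = 241.9/1720 + 0.09770 = 0.23834 s.

0.2383 s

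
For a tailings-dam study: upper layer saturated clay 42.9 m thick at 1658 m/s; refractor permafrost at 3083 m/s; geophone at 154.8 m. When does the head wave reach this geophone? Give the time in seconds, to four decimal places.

θ_c = arcsin(V₁/V₂) = arcsin(1658/3083) = 32.53°, cos θ_c = 0.8431.
Intercept time tᵢ = 2h cos θ_c / V₁ = 2·42.9·0.8431/1658 = 0.04363 s.
t = x/V₂ + tᵢ = 154.8/3083 + 0.04363 = 0.09384 s.

0.0938 s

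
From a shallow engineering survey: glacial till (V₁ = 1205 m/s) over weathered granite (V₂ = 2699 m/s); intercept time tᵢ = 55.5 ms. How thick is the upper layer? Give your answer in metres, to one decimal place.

37.4 m

h = tᵢ·V₁·V₂ / (2·√(V₂²−V₁²)).
√(V₂²−V₁²) = √(2699² − 1205²) = 2415.1 m/s.
h = 0.0555 s × 1205 × 2699 / (2 × 2415.1) = 37.37 m.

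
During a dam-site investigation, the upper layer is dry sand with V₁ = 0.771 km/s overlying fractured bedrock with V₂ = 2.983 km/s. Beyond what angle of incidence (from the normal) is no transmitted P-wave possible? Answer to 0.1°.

15.0°

At critical incidence the refracted ray runs along the interface (θ₂ = 90°), so sin θ_c = V₁/V₂.
θ_c = arcsin(0.771/2.983) = arcsin 0.2585 = 14.98°.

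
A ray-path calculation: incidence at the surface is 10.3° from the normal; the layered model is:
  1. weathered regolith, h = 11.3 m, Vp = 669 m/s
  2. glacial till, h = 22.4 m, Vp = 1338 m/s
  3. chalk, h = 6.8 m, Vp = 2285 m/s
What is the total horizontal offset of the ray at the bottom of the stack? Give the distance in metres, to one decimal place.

Apply Snell's law at each interface; in layer i the horizontal offset is hᵢ·tan θᵢ.
Layer 1: θ = 10.30°; offset = 11.3·tan 10.30° = 2.054 m.
Layer 2: sin θ = 1338·sin 10.3°/669 = 0.3576, θ = 20.95°; offset = 22.4·tan 20.95° = 8.578 m.
Layer 3: sin θ = 2285·sin 10.3°/669 = 0.6107, θ = 37.64°; offset = 6.8·tan 37.64° = 5.244 m.
Total horizontal offset = 15.875 m.

15.9 m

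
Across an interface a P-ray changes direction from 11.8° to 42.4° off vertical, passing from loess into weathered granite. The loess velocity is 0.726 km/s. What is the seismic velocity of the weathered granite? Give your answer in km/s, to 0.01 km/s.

Snell's law: sin 11.8°/V₁ = sin 42.4°/V₂.
V₂ = V₁·sin 42.4°/sin 11.8° = 0.726 × 3.2974 = 2.39 km/s.

2.39 km/s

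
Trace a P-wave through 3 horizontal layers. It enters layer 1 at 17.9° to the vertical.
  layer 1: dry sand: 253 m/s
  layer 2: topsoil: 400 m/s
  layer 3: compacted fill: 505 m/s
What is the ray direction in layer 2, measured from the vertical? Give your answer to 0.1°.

Snell's law across each interface conserves sin θ / V, so sin θ_2 = V_2·sin θ₁/V₁.
sin θ_2 = 400 × sin 17.9° / 253 = 0.4859.
θ_2 = arcsin 0.4859 = 29.07°.

29.1°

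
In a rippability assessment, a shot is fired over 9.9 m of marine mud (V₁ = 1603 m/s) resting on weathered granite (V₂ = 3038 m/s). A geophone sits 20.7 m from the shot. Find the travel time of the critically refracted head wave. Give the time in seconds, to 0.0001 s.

0.0173 s

t = x/V₂ + 2h·√(V₂²−V₁²)/(V₁V₂).
√(V₂²−V₁²) = √(3038²−1603²) = 2580.7 m/s; delay term = 2·9.9·2580.7/(1603·3038) = 0.01049 s.
t = 20.7/3038 + 0.01049 = 0.01731 s.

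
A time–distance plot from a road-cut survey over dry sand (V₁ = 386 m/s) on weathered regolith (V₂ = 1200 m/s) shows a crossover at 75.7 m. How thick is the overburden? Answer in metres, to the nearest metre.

h = (x_cross/2)·√((V₂−V₁)/(V₂+V₁)).
(V₂−V₁)/(V₂+V₁) = (1200−386)/(1200+386) = 0.5132; √ = 0.7164.
h = (75.7/2)·0.7164 = 27.12 m.

27 m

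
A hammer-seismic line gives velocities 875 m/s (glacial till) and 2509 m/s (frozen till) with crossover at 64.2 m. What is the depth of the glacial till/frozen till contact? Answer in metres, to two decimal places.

h = (x_cross/2)·√((V₂−V₁)/(V₂+V₁)).
(V₂−V₁)/(V₂+V₁) = (2509−875)/(2509+875) = 0.4829; √ = 0.6949.
h = (64.2/2)·0.6949 = 22.31 m.

22.31 m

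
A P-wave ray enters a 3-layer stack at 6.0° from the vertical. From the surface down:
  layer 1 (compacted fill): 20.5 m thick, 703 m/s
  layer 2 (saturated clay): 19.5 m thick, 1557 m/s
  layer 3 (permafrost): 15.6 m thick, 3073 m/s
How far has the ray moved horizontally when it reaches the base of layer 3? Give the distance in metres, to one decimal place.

14.8 m

Apply Snell's law at each interface; in layer i the horizontal offset is hᵢ·tan θᵢ.
Layer 1: θ = 6.00°; offset = 20.5·tan 6.00° = 2.155 m.
Layer 2: sin θ = 1557·sin 6.0°/703 = 0.2315, θ = 13.39°; offset = 19.5·tan 13.39° = 4.640 m.
Layer 3: sin θ = 3073·sin 6.0°/703 = 0.4569, θ = 27.19°; offset = 15.6·tan 27.19° = 8.013 m.
Summing the layer offsets gives 14.809 m.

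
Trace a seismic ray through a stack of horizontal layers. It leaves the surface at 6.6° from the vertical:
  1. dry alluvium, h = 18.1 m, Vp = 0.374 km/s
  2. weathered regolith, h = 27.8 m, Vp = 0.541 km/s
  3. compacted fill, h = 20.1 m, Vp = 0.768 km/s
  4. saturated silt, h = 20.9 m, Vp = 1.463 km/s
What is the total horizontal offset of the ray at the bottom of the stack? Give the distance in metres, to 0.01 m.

Ray parameter p = sin 6.6° / 0.374 km/s = 3.0732e-01 s/km.
Layer 1: θ = 6.60°; offset = 18.1·tan 6.60° = 2.0942 m.
Layer 2: sin θ = p·0.541 = 0.1663 → θ = 9.57°; offset = 27.8·tan 9.57° = 4.6872 m.
Layer 3: sin θ = p·0.768 = 0.2360 → θ = 13.65°; offset = 20.1·tan 13.65° = 4.8819 m.
Layer 4: sin θ = p·1.463 = 0.4496 → θ = 26.72°; offset = 20.9·tan 26.72° = 10.5201 m.
Σ offsets = 22.1835 m.

22.18 m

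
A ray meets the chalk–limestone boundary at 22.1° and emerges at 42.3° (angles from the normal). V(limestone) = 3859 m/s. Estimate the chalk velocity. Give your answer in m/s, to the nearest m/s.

2157 m/s

Snell's law: sin 22.1°/V₁ = sin 42.3°/V₂.
V₁ = V₂·sin 22.1°/sin 42.3° = 3859 × 0.5590 = 2157.24 m/s.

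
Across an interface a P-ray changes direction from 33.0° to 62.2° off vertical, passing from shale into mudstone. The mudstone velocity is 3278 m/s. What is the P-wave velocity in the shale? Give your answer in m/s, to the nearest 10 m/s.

2020 m/s

sin 33.0° = 0.5446; sin 62.2° = 0.8846.
V₁ = V₂·(sin θ₁/sin θ₂) = 3278·(0.5446/0.8846) = 2018.27 m/s.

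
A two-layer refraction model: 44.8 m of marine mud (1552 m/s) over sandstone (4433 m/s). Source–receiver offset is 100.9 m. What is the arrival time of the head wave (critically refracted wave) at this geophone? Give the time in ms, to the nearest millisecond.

t = x/V₂ + 2h·√(V₂²−V₁²)/(V₁V₂).
√(V₂²−V₁²) = √(4433²−1552²) = 4152.4 m/s; delay term = 2·44.8·4152.4/(1552·4433) = 0.05408 s.
t = 100.9/4433 + 0.05408 = 0.07684 s.

77 ms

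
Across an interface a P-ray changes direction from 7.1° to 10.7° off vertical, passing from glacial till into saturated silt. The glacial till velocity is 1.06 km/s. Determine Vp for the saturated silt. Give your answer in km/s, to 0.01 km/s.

1.59 km/s

sin 7.1° = 0.1236; sin 10.7° = 0.1857.
V₂ = V₁·(sin θ₂/sin θ₁) = 1.06·(0.1857/0.1236) = 1.59 km/s.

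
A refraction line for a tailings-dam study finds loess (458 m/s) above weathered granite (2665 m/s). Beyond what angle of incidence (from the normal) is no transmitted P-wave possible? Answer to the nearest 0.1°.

9.9°

Critical incidence: sin θ_c = V₁/V₂ = 458/2665 = 0.1719.
θ_c = arcsin 0.1719 = 9.90°.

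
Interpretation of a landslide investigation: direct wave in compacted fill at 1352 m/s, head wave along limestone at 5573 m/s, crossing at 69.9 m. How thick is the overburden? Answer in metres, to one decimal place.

h = (x_cross/2)·√((V₂−V₁)/(V₂+V₁)).
(V₂−V₁)/(V₂+V₁) = (5573−1352)/(5573+1352) = 0.6095; √ = 0.7807.
h = (69.9/2)·0.7807 = 27.29 m.

27.3 m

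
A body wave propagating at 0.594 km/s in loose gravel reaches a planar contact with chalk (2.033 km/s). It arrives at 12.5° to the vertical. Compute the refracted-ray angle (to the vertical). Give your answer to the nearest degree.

Snell's law: sin θ₂ = (V₂/V₁)·sin θ₁ = (2.033/0.594)·sin 12.5° = 0.7408.
θ₂ = arcsin 0.7408 = 47.80° from the normal.

48°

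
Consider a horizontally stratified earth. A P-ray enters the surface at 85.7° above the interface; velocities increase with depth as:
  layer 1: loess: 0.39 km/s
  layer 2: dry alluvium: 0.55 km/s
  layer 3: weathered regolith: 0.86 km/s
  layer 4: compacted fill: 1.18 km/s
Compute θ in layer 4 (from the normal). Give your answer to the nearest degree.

13°

From the normal: θ₁ = 90° − 85.7° = 4.3°.
Ray parameter p = sin 4.3° / 0.39 = 1.9225e-01 s/km.
sin θ_4 = p·V_4 = 1.9225e-01 × 1.18 = 0.2269.
θ_4 = 13.11° from the vertical.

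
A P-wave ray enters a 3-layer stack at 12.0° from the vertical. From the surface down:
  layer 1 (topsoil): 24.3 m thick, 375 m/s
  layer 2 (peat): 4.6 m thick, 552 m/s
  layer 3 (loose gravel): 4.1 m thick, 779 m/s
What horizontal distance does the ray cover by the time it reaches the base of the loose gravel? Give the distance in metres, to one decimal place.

8.6 m

Apply Snell's law at each interface; in layer i the horizontal offset is hᵢ·tan θᵢ.
Layer 1: θ = 12.00°; offset = 24.3·tan 12.00° = 5.165 m.
Layer 2: sin θ = 552·sin 12.0°/375 = 0.3060, θ = 17.82°; offset = 4.6·tan 17.82° = 1.479 m.
Layer 3: sin θ = 779·sin 12.0°/375 = 0.4319, θ = 25.59°; offset = 4.1·tan 25.59° = 1.963 m.
Total horizontal offset = 8.607 m.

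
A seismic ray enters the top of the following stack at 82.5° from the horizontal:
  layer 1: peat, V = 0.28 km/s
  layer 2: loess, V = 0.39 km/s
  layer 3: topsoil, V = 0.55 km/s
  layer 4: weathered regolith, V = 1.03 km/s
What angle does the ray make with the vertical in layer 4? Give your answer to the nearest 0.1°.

From the normal: θ₁ = 90° − 82.5° = 7.5°.
Ray parameter p = sin 7.5° / 0.28 = 4.6616e-01 s/km.
sin θ_4 = p·V_4 = 4.6616e-01 × 1.03 = 0.4801.
θ_4 = arcsin 0.4801 = 28.70°.

28.7°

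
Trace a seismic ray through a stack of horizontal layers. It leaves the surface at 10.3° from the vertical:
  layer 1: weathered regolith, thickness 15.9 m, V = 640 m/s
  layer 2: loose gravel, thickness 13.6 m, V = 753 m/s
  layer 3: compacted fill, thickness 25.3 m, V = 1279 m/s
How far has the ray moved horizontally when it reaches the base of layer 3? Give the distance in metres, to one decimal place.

p = sin θ₁/V₁ = sin 10.3°/640 = 2.7938e-04 s/m is conserved through the stack.
Layer 1: θ = 10.30°; offset = 15.9·tan 10.30° = 2.890 m.
Layer 2: sin θ = p·753 = 0.2104 → θ = 12.14°; offset = 13.6·tan 12.14° = 2.927 m.
Layer 3: sin θ = p·1279 = 0.3573 → θ = 20.94°; offset = 25.3·tan 20.94° = 9.679 m.
Summing the layer offsets gives 15.495 m.

15.5 m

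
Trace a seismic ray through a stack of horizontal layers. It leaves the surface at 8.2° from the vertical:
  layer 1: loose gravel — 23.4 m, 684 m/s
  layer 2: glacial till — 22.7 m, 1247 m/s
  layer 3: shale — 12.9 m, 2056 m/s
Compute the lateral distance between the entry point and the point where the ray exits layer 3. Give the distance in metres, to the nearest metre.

Ray parameter p = sin 8.2° / 684 m/s = 2.0852e-04 s/m.
Layer 1: θ = 8.20°; offset = 23.4·tan 8.20° = 3.372 m.
Layer 2: sin θ = p·1247 = 0.2600 → θ = 15.07°; offset = 22.7·tan 15.07° = 6.113 m.
Layer 3: sin θ = p·2056 = 0.4287 → θ = 25.39°; offset = 12.9·tan 25.39° = 6.122 m.
Summing the layer offsets gives 15.606 m.

16 m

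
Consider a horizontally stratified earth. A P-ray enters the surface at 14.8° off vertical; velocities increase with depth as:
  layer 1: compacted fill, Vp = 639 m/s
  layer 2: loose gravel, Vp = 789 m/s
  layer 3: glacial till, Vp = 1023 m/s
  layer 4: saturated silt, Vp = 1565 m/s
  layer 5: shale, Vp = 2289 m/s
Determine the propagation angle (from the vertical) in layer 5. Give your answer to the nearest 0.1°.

Snell's law across each interface conserves sin θ / V, so sin θ_5 = V_5·sin θ₁/V₁.
sin θ_5 = 2289 × sin 14.8° / 639 = 0.9150.
θ_5 = 66.21° from the vertical.

66.2°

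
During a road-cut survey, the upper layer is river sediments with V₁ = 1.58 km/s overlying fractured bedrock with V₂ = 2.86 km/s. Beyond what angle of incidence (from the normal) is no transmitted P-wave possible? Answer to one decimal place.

33.5°

At critical incidence the refracted ray runs along the interface (θ₂ = 90°), so sin θ_c = V₁/V₂.
θ_c = arcsin(1.58/2.86) = arcsin 0.5524 = 33.54°.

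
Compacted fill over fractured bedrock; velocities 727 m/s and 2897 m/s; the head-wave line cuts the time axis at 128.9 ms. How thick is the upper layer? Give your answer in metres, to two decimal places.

48.40 m

θ_c = arcsin(727/2897) = 14.53°; cos θ_c = 0.9680.
tᵢ = 2h cos θ_c/V₁ ⇒ h = tᵢ·V₁/(2 cos θ_c) = 0.1289·727/(2·0.9680) = 48.40 m.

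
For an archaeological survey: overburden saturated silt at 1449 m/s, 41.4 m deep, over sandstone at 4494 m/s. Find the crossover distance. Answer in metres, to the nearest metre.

116 m

θ_c = arcsin(1449/4494) = 18.81°, so cos θ_c = 0.9466 and tᵢ = 2h cos θ_c/V₁ = 0.0541 s.
At crossover x/V₁ = x/V₂ + tᵢ ⇒ x = tᵢ/(1/V₁ − 1/V₂) = 0.05409/(6.9013e-04 − 2.2252e-04) = 115.68 m.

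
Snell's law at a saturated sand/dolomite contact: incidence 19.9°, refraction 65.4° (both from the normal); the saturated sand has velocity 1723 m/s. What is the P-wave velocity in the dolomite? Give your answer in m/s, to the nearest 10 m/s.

sin 19.9° = 0.3404; sin 65.4° = 0.9092.
V₂ = V₁·(sin θ₂/sin θ₁) = 1723·(0.9092/0.3404) = 4602.55 m/s.

4600 m/s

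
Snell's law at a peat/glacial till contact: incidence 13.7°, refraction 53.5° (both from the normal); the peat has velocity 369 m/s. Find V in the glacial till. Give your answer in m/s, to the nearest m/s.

Snell's law: sin 13.7°/V₁ = sin 53.5°/V₂.
V₂ = V₁·sin 53.5°/sin 13.7° = 369 × 3.3941 = 1252.43 m/s.

1252 m/s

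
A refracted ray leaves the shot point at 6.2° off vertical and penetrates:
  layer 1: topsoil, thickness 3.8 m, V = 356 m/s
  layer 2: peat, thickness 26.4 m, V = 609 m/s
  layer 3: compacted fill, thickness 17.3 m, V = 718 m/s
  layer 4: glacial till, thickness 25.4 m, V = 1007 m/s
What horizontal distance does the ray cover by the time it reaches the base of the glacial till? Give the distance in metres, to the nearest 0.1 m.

Apply Snell's law at each interface; in layer i the horizontal offset is hᵢ·tan θᵢ.
Layer 1: θ = 6.20°; offset = 3.8·tan 6.20° = 0.413 m.
Layer 2: sin θ = 609·sin 6.2°/356 = 0.1848, θ = 10.65°; offset = 26.4·tan 10.65° = 4.963 m.
Layer 3: sin θ = 718·sin 6.2°/356 = 0.2178, θ = 12.58°; offset = 17.3·tan 12.58° = 3.861 m.
Layer 4: sin θ = 1007·sin 6.2°/356 = 0.3055, θ = 17.79°; offset = 25.4·tan 17.79° = 8.149 m.
Summing the layer offsets gives 17.386 m.

17.4 m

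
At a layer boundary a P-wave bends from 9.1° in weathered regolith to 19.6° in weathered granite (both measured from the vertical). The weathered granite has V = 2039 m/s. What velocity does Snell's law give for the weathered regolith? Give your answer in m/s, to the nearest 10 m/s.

Snell's law: sin 9.1°/V₁ = sin 19.6°/V₂.
V₁ = V₂·sin 9.1°/sin 19.6° = 2039 × 0.4715 = 961.34 m/s.

960 m/s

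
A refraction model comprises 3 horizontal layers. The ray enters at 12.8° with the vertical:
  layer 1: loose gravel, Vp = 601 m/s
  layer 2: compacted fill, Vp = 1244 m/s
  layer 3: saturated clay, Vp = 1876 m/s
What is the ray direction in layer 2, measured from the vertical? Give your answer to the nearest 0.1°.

Ray parameter p = sin 12.8° / 601 = 3.6863e-04 s/m.
sin θ_2 = p·V_2 = 3.6863e-04 × 1244 = 0.4586.
θ_2 = 27.30° from the vertical.

27.3°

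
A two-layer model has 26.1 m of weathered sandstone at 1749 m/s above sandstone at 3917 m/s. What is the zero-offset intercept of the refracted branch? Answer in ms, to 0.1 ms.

26.7 ms

θ_c = arcsin(V₁/V₂) = arcsin(1749/3917) = 26.52°; cos θ_c = 0.8948.
tᵢ = 2h·cos θ_c / V₁ = 2·26.1·0.8948 / 1749 = 0.02671 s.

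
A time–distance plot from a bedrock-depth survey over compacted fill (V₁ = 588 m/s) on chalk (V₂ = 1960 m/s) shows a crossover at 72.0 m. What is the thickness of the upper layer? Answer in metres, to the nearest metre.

26 m

x_cross = 2h·√((V₂+V₁)/(V₂−V₁)) → h = x_cross / (2·√((V₂+V₁)/(V₂−V₁))).
√((V₂+V₁)/(V₂−V₁)) = √((1960+588)/(1960−588)) = 1.3628.
h = 72.0 / (2·1.3628) = 26.42 m.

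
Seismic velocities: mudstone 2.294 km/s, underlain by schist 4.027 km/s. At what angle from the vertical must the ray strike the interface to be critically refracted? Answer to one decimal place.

34.7°

Critical incidence: sin θ_c = V₁/V₂ = 2.294/4.027 = 0.5697.
θ_c = arcsin 0.5697 = 34.73°.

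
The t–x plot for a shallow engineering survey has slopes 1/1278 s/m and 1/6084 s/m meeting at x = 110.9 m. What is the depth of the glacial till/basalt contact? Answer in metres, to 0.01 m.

44.80 m

h = (x_cross/2)·√((V₂−V₁)/(V₂+V₁)).
(V₂−V₁)/(V₂+V₁) = (6084−1278)/(6084+1278) = 0.6528; √ = 0.8080.
h = (110.9/2)·0.8080 = 44.80 m.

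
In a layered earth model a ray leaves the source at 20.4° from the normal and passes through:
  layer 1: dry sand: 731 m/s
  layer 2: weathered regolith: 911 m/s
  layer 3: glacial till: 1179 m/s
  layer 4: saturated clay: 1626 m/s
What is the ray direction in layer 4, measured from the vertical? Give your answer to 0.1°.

50.8°

Snell's law across each interface conserves sin θ / V, so sin θ_4 = V_4·sin θ₁/V₁.
sin θ_4 = 1626 × sin 20.4° / 731 = 0.7753.
θ_4 = 50.84° from the vertical.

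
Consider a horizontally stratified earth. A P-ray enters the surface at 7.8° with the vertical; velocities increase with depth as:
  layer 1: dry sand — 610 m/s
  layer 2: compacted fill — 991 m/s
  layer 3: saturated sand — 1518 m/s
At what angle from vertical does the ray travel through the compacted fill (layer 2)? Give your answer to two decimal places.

Ray parameter p = sin 7.8° / 610 = 2.2248e-04 s/m.
sin θ_2 = p·V_2 = 2.2248e-04 × 991 = 0.2205.
θ_2 = 12.74° from the vertical.

12.74°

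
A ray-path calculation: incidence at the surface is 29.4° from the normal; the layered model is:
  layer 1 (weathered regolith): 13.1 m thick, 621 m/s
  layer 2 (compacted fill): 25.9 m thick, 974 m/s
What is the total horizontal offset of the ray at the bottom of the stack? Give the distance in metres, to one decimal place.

38.6 m

Apply Snell's law at each interface; in layer i the horizontal offset is hᵢ·tan θᵢ.
Layer 1: θ = 29.40°; offset = 13.1·tan 29.40° = 7.381 m.
Layer 2: sin θ = 974·sin 29.4°/621 = 0.7700, θ = 50.35°; offset = 25.9·tan 50.35° = 31.252 m.
Total horizontal offset = 38.633 m.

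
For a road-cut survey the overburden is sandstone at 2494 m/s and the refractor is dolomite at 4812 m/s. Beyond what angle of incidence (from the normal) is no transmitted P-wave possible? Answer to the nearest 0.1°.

Critical incidence: sin θ_c = V₁/V₂ = 2494/4812 = 0.5183.
θ_c = arcsin 0.5183 = 31.22°.

31.2°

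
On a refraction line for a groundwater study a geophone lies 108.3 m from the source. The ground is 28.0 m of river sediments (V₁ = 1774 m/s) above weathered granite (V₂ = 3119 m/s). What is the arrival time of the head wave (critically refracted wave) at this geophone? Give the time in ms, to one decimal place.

θ_c = arcsin(V₁/V₂) = arcsin(1774/3119) = 34.66°, cos θ_c = 0.8225.
Intercept time tᵢ = 2h cos θ_c / V₁ = 2·28.0·0.8225/1774 = 0.02596 s.
t = x/V₂ + tᵢ = 108.3/3119 + 0.02596 = 0.06069 s.

60.7 ms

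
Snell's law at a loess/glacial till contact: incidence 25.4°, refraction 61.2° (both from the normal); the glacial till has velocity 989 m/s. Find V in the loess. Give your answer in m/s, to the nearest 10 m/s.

sin 25.4° = 0.4289; sin 61.2° = 0.8763.
V₁ = V₂·(sin θ₁/sin θ₂) = 989·(0.4289/0.8763) = 484.10 m/s.

480 m/s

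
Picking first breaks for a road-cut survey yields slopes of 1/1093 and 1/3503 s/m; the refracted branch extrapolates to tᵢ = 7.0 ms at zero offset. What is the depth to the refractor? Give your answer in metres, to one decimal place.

4.0 m

h = tᵢ·V₁·V₂ / (2·√(V₂²−V₁²)).
√(V₂²−V₁²) = √(3503² − 1093²) = 3328.1 m/s.
h = 0.007 s × 1093 × 3503 / (2 × 3328.1) = 4.03 m.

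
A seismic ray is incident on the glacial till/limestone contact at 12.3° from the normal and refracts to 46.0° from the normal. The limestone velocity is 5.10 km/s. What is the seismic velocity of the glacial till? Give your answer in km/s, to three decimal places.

Snell's law: sin 12.3°/V₁ = sin 46.0°/V₂.
V₁ = V₂·sin 12.3°/sin 46.0° = 5.10 × 0.2961 = 1.510 km/s.

1.510 km/s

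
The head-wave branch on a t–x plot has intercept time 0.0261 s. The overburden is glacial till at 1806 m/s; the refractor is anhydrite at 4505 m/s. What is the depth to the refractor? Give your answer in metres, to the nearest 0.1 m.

h = tᵢ·V₁·V₂ / (2·√(V₂²−V₁²)).
√(V₂²−V₁²) = √(4505² − 1806²) = 4127.2 m/s.
h = 0.0261 s × 1806 × 4505 / (2 × 4127.2) = 25.73 m.

25.7 m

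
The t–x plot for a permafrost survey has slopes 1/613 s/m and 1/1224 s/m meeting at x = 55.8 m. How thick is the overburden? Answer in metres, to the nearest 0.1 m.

h = (x_cross/2)·√((V₂−V₁)/(V₂+V₁)).
(V₂−V₁)/(V₂+V₁) = (1224−613)/(1224+613) = 0.3326; √ = 0.5767.
h = (55.8/2)·0.5767 = 16.09 m.

16.1 m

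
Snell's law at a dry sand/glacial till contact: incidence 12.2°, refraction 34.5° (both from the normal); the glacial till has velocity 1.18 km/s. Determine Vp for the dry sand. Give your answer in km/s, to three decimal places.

0.440 km/s

Snell's law: sin 12.2°/V₁ = sin 34.5°/V₂.
V₁ = V₂·sin 12.2°/sin 34.5° = 1.18 × 0.3731 = 0.440 km/s.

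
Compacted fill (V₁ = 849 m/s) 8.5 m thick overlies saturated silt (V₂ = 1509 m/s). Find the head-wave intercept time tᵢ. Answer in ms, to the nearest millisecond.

17 ms

θ_c = arcsin(V₁/V₂) = arcsin(849/1509) = 34.24°; cos θ_c = 0.8267.
tᵢ = 2h·cos θ_c / V₁ = 2·8.5·0.8267 / 849 = 0.01655 s.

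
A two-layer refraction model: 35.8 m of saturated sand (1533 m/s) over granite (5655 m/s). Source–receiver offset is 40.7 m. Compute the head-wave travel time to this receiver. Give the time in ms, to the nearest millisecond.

θ_c = arcsin(V₁/V₂) = arcsin(1533/5655) = 15.73°, cos θ_c = 0.9626.
Intercept time tᵢ = 2h cos θ_c / V₁ = 2·35.8·0.9626/1533 = 0.04496 s.
t = x/V₂ + tᵢ = 40.7/5655 + 0.04496 = 0.05215 s.

52 ms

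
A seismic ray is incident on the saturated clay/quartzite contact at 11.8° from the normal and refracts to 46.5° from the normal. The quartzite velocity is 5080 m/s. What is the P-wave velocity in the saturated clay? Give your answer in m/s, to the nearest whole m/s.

1432 m/s

Snell's law: sin 11.8°/V₁ = sin 46.5°/V₂.
V₁ = V₂·sin 11.8°/sin 46.5° = 5080 × 0.2819 = 1432.14 m/s.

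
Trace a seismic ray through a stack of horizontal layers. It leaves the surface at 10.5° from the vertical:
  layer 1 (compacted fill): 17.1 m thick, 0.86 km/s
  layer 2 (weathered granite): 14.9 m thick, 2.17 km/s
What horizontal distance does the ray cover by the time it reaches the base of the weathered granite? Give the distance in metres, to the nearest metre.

Apply Snell's law at each interface; in layer i the horizontal offset is hᵢ·tan θᵢ.
Layer 1: θ = 10.50°; offset = 17.1·tan 10.50° = 3.169 m.
Layer 2: sin θ = 2.17·sin 10.5°/0.86 = 0.4598, θ = 27.38°; offset = 14.9·tan 27.38° = 7.715 m.
Summing the layer offsets gives 10.885 m.

11 m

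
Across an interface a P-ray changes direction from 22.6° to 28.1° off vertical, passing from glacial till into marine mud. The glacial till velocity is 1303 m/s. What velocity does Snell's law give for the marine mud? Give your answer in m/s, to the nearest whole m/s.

1597 m/s

Snell's law: sin 22.6°/V₁ = sin 28.1°/V₂.
V₂ = V₁·sin 28.1°/sin 22.6° = 1303 × 1.2257 = 1597.02 m/s.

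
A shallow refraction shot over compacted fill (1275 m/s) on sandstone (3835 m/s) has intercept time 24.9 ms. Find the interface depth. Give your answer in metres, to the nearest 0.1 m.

h = tᵢ·V₁·V₂ / (2·√(V₂²−V₁²)).
√(V₂²−V₁²) = √(3835² − 1275²) = 3616.8 m/s.
h = 0.0249 s × 1275 × 3835 / (2 × 3616.8) = 16.83 m.

16.8 m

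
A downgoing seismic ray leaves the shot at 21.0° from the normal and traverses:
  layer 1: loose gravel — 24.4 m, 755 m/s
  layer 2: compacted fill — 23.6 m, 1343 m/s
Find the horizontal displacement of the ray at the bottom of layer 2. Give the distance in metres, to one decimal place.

28.9 m

Apply Snell's law at each interface; in layer i the horizontal offset is hᵢ·tan θᵢ.
Layer 1: θ = 21.00°; offset = 24.4·tan 21.00° = 9.366 m.
Layer 2: sin θ = 1343·sin 21.0°/755 = 0.6375, θ = 39.60°; offset = 23.6·tan 39.60° = 19.526 m.
Summing the layer offsets gives 28.892 m.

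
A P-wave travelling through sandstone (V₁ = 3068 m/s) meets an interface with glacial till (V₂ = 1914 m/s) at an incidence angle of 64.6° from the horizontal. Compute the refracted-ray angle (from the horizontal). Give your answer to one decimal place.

74.5°

Convert to the normal: θ₁ = 90° − 64.6° = 25.4°.
Snell's law: sin θ₂ = (V₂/V₁)·sin θ₁ = (1914/3068)·sin 25.4° = 0.2676.
θ₂ = arcsin 0.2676 = 15.52° from the normal.
From the interface: 90° − 15.52° = 74.48°.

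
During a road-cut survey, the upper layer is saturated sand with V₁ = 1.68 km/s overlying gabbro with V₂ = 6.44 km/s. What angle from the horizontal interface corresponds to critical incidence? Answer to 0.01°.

74.88°

At critical incidence the refracted ray runs along the interface (θ₂ = 90°), so sin θ_c = V₁/V₂.
θ_c = arcsin(1.68/6.44) = arcsin 0.2609 = 15.12°.
Measured from the interface: 90° − 15.12° = 74.88°.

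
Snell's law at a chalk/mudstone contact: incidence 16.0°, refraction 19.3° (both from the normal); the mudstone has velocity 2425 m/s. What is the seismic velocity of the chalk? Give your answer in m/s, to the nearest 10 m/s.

Snell's law: sin 16.0°/V₁ = sin 19.3°/V₂.
V₁ = V₂·sin 16.0°/sin 19.3° = 2425 × 0.8340 = 2022.36 m/s.

2020 m/s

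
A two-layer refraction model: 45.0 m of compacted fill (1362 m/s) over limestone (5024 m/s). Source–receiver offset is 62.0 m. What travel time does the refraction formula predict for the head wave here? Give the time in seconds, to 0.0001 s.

θ_c = arcsin(V₁/V₂) = arcsin(1362/5024) = 15.73°, cos θ_c = 0.9626.
Intercept time tᵢ = 2h cos θ_c / V₁ = 2·45.0·0.9626/1362 = 0.06360 s.
t = x/V₂ + tᵢ = 62.0/5024 + 0.06360 = 0.07595 s.

0.0759 s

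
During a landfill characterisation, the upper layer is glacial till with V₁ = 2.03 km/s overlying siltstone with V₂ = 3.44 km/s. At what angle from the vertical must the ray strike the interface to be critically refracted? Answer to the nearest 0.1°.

36.2°

Critical incidence: sin θ_c = V₁/V₂ = 2.03/3.44 = 0.5901.
θ_c = arcsin 0.5901 = 36.17°.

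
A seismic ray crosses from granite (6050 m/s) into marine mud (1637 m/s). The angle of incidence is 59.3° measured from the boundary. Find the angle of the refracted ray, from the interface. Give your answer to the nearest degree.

82°

Convert to the normal: θ₁ = 90° − 59.3° = 30.7°.
Snell's law: sin θ₂ = (V₂/V₁)·sin θ₁ = (1637/6050)·sin 30.7° = 0.1381.
θ₂ = sin⁻¹(0.1381) = 7.94° (from vertical).
From the interface: 90° − 7.94° = 82.06°.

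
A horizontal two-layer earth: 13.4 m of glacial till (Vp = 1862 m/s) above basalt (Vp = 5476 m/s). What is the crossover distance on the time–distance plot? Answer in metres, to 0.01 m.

38.19 m

θ_c = arcsin(1862/5476) = 19.88°, so cos θ_c = 0.9404 and tᵢ = 2h cos θ_c/V₁ = 0.0135 s.
At crossover x/V₁ = x/V₂ + tᵢ ⇒ x = tᵢ/(1/V₁ − 1/V₂) = 0.01354/(5.3706e-04 − 1.8262e-04) = 38.19 m.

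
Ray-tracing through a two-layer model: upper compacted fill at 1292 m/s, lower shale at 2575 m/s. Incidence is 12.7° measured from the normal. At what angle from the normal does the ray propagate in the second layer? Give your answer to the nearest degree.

26°

sin θ₁/V₁ = sin θ₂/V₂ ⇒ sin θ₂ = 2575·sin 12.7°/1292 = 2575·0.2198/1292 = 0.4382.
θ₂ = arcsin 0.4382 = 25.99° from the normal.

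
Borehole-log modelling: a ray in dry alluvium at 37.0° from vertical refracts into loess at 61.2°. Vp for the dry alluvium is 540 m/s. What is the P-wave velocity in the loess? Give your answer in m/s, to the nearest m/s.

786 m/s

Snell's law: sin 37.0°/V₁ = sin 61.2°/V₂.
V₂ = V₁·sin 61.2°/sin 37.0° = 540 × 1.4561 = 786.30 m/s.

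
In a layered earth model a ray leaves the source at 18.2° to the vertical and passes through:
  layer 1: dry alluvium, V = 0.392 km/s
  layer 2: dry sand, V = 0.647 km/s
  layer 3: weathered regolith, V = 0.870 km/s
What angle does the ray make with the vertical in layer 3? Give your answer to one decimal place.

43.9°

Ray parameter p = sin 18.2° / 0.392 = 7.9677e-01 s/km.
sin θ_3 = p·V_3 = 7.9677e-01 × 0.870 = 0.6932.
θ_3 = arcsin 0.6932 = 43.88°.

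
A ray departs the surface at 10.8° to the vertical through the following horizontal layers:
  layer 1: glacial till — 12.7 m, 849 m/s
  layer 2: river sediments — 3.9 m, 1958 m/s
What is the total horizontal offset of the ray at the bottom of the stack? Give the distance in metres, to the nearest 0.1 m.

Apply Snell's law at each interface; in layer i the horizontal offset is hᵢ·tan θᵢ.
Layer 1: θ = 10.80°; offset = 12.7·tan 10.80° = 2.423 m.
Layer 2: sin θ = 1958·sin 10.8°/849 = 0.4321, θ = 25.60°; offset = 3.9·tan 25.60° = 1.869 m.
Summing the layer offsets gives 4.292 m.

4.3 m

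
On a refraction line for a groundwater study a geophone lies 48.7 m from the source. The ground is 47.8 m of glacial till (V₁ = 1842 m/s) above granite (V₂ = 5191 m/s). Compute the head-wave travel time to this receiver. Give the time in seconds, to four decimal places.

0.0579 s

θ_c = arcsin(V₁/V₂) = arcsin(1842/5191) = 20.78°, cos θ_c = 0.9349.
Intercept time tᵢ = 2h cos θ_c / V₁ = 2·47.8·0.9349/1842 = 0.04852 s.
t = x/V₂ + tᵢ = 48.7/5191 + 0.04852 = 0.05790 s.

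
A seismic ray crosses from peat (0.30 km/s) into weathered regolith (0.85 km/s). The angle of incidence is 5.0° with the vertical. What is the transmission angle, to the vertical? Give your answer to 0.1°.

Snell's law: sin θ₂ = (V₂/V₁)·sin θ₁ = (0.85/0.30)·sin 5.0° = 0.2469.
θ₂ = sin⁻¹(0.2469) = 14.30° (from vertical).

14.3°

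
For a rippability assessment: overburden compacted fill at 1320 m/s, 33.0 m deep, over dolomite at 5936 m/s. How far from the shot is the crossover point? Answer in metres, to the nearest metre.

θ_c = arcsin(1320/5936) = 12.85°, so cos θ_c = 0.9750 and tᵢ = 2h cos θ_c/V₁ = 0.0487 s.
At crossover x/V₁ = x/V₂ + tᵢ ⇒ x = tᵢ/(1/V₁ − 1/V₂) = 0.04875/(7.5758e-04 − 1.6846e-04) = 82.75 m.

83 m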